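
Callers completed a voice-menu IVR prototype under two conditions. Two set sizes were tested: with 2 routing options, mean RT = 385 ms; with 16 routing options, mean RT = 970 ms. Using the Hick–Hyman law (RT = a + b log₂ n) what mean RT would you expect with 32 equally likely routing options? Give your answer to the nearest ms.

1165 ms

RT is linear in log₂ n, so two points fix the line:
  b = (970 − 385) / (log₂ 16 − log₂ 2) = 585 / (4 − 1) = 195 ms/bit
  a = 385 − 195 × 1 = 190 ms
Then RT(32) = 190 + 195 × log₂ 32 = 190 + 195 × 5 ≈ 1165.000 ms.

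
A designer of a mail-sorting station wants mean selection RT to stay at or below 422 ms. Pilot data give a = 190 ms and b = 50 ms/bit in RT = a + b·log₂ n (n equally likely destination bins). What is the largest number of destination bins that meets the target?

24

Information budget: (422 − 190)/50 = 4.6400 bits, so n ≤ 2^4.6400 = 24.933 → at most 24.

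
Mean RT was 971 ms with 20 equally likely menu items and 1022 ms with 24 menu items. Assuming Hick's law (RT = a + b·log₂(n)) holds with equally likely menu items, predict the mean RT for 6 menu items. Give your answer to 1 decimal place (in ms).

Fit slope and intercept:
  b = (1022 − 971) / (log₂ 24 − log₂ 20) = 51 / (4.5850 − 4.3219) = 193.891 ms/bit
  a = 971 − 193.891 × 4.3219 = 133.017 ms
Then RT(6) = 133.017 + 193.891 × log₂ 6 = 133.017 + 193.891 × 2.5850 ≈ 634.218 ms.

634.2 ms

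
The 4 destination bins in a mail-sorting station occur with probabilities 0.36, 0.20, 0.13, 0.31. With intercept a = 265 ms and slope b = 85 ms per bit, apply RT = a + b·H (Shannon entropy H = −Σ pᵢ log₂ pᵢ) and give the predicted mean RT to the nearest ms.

427 ms

H = 0.36·log₂(1/0.36) + 0.20·log₂(1/0.20) + 0.13·log₂(1/0.13) + 0.31·log₂(1/0.31) = 1.9014 bits.
RT = 265 + 85 × 1.9014 = 426.62 ms.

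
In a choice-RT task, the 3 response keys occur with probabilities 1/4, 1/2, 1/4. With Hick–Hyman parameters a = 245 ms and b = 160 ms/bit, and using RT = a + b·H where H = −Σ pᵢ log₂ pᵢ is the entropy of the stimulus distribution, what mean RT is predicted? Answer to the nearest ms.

485 ms

H = −Σ pᵢ log₂ pᵢ = 0.25·2 + 0.5·1 + 0.25·2 = 1.500 bits.
RT = 245 + 160 × 1.500 = 485.00 ms.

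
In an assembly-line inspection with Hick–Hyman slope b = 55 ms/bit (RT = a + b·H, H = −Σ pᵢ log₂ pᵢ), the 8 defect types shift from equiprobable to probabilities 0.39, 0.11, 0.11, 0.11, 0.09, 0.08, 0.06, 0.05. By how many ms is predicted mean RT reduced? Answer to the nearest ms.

20 ms

Equiprobable entropy H₀ = log₂ 8 = 3.0000 bits.
Skewed entropy H = −Σ pᵢ log₂ pᵢ = 2.6444 bits.
ΔRT = b·(H₀ − H) = 55 × 0.3556 = 19.56 ms.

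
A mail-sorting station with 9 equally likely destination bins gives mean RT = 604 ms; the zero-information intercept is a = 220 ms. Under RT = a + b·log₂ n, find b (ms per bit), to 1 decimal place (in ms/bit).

log₂(9) = 3.1699 bits.
b = (RT − a)/log₂ n = (604 − 220) / 3.1699 = 121.139 ms/bit.

121.1 ms/bit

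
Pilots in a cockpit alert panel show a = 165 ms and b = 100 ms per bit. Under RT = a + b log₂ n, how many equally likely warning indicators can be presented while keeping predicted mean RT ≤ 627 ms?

Set 165 + 100·log₂ n ≤ 627 → log₂ n ≤ (627 − 165)/100 = 4.6200.
So n ≤ 2^4.6200 = 24.590; the largest integer n is 24.

24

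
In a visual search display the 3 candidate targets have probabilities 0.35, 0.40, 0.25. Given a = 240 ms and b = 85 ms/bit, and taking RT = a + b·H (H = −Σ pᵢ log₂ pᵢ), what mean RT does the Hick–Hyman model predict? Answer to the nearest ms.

373 ms

Entropy contributions −pᵢ log₂ pᵢ: 0.5301, 0.5288, 0.5000; sum H = 1.5589 bits.
RT = a + bH = 240 + 85·1.5589 = 372.50 ms.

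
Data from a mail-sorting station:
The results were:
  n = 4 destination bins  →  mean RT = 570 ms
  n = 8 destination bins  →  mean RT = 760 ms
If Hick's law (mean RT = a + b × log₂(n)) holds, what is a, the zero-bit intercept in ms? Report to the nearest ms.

b = (RT₂ − RT₁)/(log₂ n₂ − log₂ n₁) = (760 − 570)/(3 − 2) = 190 ms/bit.
a = RT₁ − b·log₂ n₁ = 570 − 190 × 2 = 190.000 ms.

190 ms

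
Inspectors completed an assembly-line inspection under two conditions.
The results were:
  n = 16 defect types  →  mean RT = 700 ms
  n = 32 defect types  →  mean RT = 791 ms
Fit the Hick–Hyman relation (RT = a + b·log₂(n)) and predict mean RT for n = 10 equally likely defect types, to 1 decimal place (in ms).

RT is linear in log₂ n, so two points fix the line:
  b = (791 − 700) / (log₂ 32 − log₂ 16) = 91 / (5 − 4) = 91.000 ms/bit
  a = 700 − 91.000 × 4 = 336.000 ms
Then RT(10) = 336.000 + 91.000 × log₂ 10 = 336.000 + 91.000 × 3.3219 ≈ 638.295 ms.

638.3 ms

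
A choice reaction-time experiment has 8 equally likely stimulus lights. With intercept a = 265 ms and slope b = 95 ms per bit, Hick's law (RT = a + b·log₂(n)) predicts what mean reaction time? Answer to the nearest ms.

550 ms

log₂(8) = 3 bits, so RT = 265 + 95 × 3 ≈ 550.000 ms.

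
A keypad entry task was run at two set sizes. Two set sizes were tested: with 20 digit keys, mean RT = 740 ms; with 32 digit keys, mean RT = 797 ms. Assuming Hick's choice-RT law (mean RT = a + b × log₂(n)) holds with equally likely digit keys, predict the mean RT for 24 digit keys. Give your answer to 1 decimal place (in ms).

RT is linear in log₂ n, so two points fix the line:
  b = (797 − 740) / (log₂ 32 − log₂ 20) = 57 / (5 − 4.3219) = 84.062 ms/bit
  a = 740 − 84.062 × 4.3219 = 376.691 ms
Then RT(24) = 376.691 + 84.062 × log₂ 24 = 376.691 + 84.062 × 4.5850 ≈ 762.111 ms.

762.1 ms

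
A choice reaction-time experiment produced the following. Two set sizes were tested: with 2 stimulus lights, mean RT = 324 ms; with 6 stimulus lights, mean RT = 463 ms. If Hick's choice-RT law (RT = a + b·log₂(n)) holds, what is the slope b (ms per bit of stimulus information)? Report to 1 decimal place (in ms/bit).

87.7 ms/bit

b = (RT₂ − RT₁)/(log₂ n₂ − log₂ n₁) = (463 − 324)/(2.5850 − 1) = 87.699 ms/bit.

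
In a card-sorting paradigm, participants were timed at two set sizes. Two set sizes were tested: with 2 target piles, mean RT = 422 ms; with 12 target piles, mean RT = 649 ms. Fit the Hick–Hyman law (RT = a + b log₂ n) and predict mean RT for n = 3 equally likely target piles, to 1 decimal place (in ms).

With log₂ n on the abscissa the relation is linear; from the two conditions:
  b = (649 − 422) / (log₂ 12 − log₂ 2) = 227 / (3.5850 − 1) = 87.816 ms/bit
  a = 422 − 87.816 × 1 = 334.184 ms
Then RT(3) = 334.184 + 87.816 × log₂ 3 = 334.184 + 87.816 × 1.5850 ≈ 473.369 ms.

473.4 ms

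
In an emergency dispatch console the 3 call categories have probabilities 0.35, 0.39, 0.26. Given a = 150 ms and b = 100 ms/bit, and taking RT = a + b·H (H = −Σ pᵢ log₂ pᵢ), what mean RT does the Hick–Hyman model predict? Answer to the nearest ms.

307 ms

H = 0.35·log₂(1/0.35) + 0.39·log₂(1/0.39) + 0.26·log₂(1/0.26) = 1.5652 bits.
RT = 150 + 100 × 1.5652 = 306.52 ms.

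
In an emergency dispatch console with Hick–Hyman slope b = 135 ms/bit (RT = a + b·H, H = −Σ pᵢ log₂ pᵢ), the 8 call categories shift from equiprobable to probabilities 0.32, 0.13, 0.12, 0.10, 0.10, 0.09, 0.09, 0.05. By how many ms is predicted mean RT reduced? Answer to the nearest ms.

29 ms

The RT saving is b·ΔH. Equiprobable H₀ = log₂(8) = 3.0000 bits; with the given probabilities H = 2.7815 bits.
b·(H₀ − H) = 135 × (3.0000 − 2.7815) = 29.49 ms.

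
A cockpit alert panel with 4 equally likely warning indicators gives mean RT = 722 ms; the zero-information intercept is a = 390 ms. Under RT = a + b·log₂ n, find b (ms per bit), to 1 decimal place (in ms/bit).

166.0 ms/bit

b = (722 − 390) / log₂(4) = 332 / 2 = 166.000 ms/bit.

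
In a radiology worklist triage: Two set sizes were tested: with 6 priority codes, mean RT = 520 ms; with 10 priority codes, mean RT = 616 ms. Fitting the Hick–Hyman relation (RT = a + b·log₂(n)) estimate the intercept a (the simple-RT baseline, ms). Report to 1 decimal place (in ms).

The slope on a log₂ axis is (616 − 520) / (3.3219 − 2.5850) = 130.264 ms/bit.
a = RT₁ − b·log₂ n₁ = 520 − 130.264 × 2.5850 = 183.273 ms.

183.3 ms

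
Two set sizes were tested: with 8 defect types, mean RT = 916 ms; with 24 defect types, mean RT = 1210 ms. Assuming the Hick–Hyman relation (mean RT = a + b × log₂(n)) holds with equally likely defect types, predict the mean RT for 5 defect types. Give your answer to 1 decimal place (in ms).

790.2 ms

RT is linear in log₂ n, so two points fix the line:
  b = (1210 − 916) / (log₂ 24 − log₂ 8) = 294 / (4.5850 − 3) = 185.493 ms/bit
  a = 916 − 185.493 × 3 = 359.520 ms
Then RT(5) = 359.520 + 185.493 × log₂ 5 = 359.520 + 185.493 × 2.3219 ≈ 790.222 ms.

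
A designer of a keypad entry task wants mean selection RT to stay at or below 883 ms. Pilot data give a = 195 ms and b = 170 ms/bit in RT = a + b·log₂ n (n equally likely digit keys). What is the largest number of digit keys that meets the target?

16

Set 195 + 170·log₂ n ≤ 883 → log₂ n ≤ (883 − 195)/170 = 4.0471.
So n ≤ 2^4.0471 = 16.531; the largest integer n is 16.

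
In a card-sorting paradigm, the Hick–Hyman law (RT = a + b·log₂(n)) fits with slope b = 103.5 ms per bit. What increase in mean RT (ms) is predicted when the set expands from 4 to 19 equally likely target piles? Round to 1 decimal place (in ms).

232.7 ms

Only the slope matters, since a is common to both: ΔRT = b·log₂(n₂/n₁).
log₂(19) − log₂(4) = 4.2479 − 2 = 2.2479.
ΔRT = 103.5 × 2.2479 = 232.660 ms.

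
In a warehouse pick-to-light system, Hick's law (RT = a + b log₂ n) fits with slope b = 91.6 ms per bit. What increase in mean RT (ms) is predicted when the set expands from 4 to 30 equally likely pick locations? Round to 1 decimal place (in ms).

The intercept a cancels: ΔRT = b·(log₂ n₂ − log₂ n₁) = b·log₂(n₂/n₁).
log₂(30) − log₂(4) = 4.9069 − 2 = 2.9069.
ΔRT = 91.6 × 2.9069 = 266.271 ms.

266.3 ms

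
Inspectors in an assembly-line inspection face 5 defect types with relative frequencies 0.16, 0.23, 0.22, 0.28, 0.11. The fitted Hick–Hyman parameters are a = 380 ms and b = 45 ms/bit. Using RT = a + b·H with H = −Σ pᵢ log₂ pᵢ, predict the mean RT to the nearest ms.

482 ms

Entropy contributions −pᵢ log₂ pᵢ: 0.4230, 0.4877, 0.4806, 0.5142, 0.3503; sum H = 2.2558 bits.
RT = a + bH = 380 + 45·2.2558 = 481.51 ms.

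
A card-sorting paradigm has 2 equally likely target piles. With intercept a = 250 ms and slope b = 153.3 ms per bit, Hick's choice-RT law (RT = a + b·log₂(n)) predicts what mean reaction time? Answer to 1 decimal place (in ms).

log₂(2) = 1 bits, so RT = 250 + 153.3 × 1 ≈ 403.300 ms.

403.3 ms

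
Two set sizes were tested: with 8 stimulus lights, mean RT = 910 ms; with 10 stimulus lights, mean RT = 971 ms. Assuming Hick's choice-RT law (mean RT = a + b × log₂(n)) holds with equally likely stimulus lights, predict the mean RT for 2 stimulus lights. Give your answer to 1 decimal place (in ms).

531.0 ms

RT is linear in log₂ n, so two points fix the line:
  b = (971 − 910) / (log₂ 10 − log₂ 8) = 61 / (3.3219 − 3) = 189.483 ms/bit
  a = 910 − 189.483 × 3 = 341.550 ms
Then RT(2) = 341.550 + 189.483 × log₂ 2 = 341.550 + 189.483 × 1 ≈ 531.033 ms.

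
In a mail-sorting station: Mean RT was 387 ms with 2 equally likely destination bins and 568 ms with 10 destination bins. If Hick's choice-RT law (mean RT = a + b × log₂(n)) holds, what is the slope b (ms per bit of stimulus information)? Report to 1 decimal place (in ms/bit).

78.0 ms/bit

Slope: b = (568 − 387) / (log₂ 10 − log₂ 2) = 181/2.3219 = 77.952 ms/bit.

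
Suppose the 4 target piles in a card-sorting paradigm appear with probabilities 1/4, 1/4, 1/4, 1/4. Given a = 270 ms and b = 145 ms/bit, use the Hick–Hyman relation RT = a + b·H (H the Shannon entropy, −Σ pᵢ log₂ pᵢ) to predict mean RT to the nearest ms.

H = −Σ pᵢ log₂ pᵢ = 0.25·2 + 0.25·2 + 0.25·2 + 0.25·2 = 2.000 bits.
RT = 270 + 145 × 2.000 = 560.00 ms.

560 ms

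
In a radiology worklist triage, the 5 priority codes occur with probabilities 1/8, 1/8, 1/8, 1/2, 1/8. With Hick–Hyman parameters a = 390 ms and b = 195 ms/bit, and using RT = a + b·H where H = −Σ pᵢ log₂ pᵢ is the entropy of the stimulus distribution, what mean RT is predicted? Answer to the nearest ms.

Each term −pᵢ log₂ pᵢ: 0.125·3 + 0.125·3 + 0.125·3 + 0.5·1 + 0.125·3; summed, H = 2.000 bits.
Mean RT = a + bH = 390 + 195·2.000 = 780.00 ms.

780 ms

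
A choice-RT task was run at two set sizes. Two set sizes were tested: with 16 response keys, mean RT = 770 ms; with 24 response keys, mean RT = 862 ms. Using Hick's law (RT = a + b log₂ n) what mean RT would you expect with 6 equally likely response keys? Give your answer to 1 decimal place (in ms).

547.4 ms

With log₂ n on the abscissa the relation is linear; from the two conditions:
  b = (862 − 770) / (log₂ 24 − log₂ 16) = 92 / (4.5850 − 4) = 157.275 ms/bit
  a = 770 − 157.275 × 4 = 140.900 ms
Then RT(6) = 140.900 + 157.275 × log₂ 6 = 140.900 + 157.275 × 2.5850 ≈ 547.450 ms.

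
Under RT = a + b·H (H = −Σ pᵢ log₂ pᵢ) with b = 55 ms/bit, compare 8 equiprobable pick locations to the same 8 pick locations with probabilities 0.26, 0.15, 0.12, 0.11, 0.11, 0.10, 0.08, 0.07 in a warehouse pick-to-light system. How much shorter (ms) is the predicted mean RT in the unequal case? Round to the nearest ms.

7 ms

The RT saving is b·ΔH. Equiprobable H₀ = log₂(8) = 3.0000 bits; with the given probabilities H = 2.8757 bits.
b·(H₀ − H) = 55 × (3.0000 − 2.8757) = 6.83 ms.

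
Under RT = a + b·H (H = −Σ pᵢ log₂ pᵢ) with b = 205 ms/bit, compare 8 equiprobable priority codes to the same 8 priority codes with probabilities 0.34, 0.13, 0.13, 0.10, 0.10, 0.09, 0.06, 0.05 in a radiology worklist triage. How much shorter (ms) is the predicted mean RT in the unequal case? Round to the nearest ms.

55 ms

Equiprobable entropy H₀ = log₂ 8 = 3.0000 bits.
Skewed entropy H = −Σ pᵢ log₂ pᵢ = 2.7311 bits.
ΔRT = b·(H₀ − H) = 205 × 0.2689 = 55.12 ms.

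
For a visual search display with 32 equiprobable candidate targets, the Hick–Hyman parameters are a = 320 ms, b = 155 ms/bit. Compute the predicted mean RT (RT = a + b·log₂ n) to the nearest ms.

1095 ms

log₂(32) = 5 bits, so RT = 320 + 155 × 5 ≈ 1095.000 ms.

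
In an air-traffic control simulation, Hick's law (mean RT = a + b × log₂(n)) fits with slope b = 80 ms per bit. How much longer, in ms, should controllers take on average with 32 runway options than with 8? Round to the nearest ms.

160 ms

Only the slope matters, since a is common to both: ΔRT = b·log₂(n₂/n₁).
log₂(32) − log₂(8) = log₂(32/8) = log₂(4) = 2.
ΔRT = 80 × 2.0000 = 160.000 ms.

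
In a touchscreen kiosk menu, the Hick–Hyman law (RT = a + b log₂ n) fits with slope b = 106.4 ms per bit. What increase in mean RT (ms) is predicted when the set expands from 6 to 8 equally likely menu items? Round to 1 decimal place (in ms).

44.2 ms

ΔRT = (a + b log₂ n₂) − (a + b log₂ n₁) = b·(log₂ n₂ − log₂ n₁).
log₂(8) − log₂(6) = 3 − 2.5850 = 0.4150.
ΔRT = 106.4 × 0.4150 = 44.160 ms.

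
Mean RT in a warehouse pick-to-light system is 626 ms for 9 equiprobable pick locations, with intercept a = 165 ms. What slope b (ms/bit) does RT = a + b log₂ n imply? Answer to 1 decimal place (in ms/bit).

log₂(9) = 3.1699 bits.
b = (RT − a)/log₂ n = (626 − 165) / 3.1699 = 145.429 ms/bit.

145.4 ms/bit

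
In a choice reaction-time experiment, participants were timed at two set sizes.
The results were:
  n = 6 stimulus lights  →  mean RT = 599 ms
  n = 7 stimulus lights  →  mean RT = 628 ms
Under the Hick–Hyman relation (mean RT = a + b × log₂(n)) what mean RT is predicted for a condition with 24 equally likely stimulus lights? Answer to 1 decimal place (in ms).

859.8 ms

RT is linear in log₂ n, so two points fix the line:
  b = (628 − 599) / (log₂ 7 − log₂ 6) = 29 / (2.8074 − 2.5850) = 130.400 ms/bit
  a = 599 − 130.400 × 2.5850 = 261.921 ms
Then RT(24) = 261.921 + 130.400 × log₂ 24 = 261.921 + 130.400 × 4.5850 ≈ 859.800 ms.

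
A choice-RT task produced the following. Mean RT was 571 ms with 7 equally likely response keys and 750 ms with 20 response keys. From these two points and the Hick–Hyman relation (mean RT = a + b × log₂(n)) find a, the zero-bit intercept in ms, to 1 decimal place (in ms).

239.2 ms

The slope on a log₂ axis is (750 − 571) / (4.3219 − 2.8074) = 118.185 ms/bit.
Intercept: a = 571 − 118.185·log₂(7) = 239.212 ms.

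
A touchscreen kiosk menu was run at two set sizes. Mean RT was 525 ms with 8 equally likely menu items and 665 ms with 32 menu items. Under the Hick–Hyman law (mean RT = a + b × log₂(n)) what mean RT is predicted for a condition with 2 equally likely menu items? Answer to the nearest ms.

With log₂ n on the abscissa the relation is linear; from the two conditions:
  b = (665 − 525) / (log₂ 32 − log₂ 8) = 140 / (5 − 3) = 70 ms/bit
  a = 525 − 70 × 3 = 315 ms
Then RT(2) = 315 + 70 × log₂ 2 = 315 + 70 × 1 ≈ 385.000 ms.

385 ms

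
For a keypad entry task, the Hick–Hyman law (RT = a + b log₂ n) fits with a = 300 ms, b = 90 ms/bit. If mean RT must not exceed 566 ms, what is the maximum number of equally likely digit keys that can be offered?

7

90·log₂ n ≤ 566 − 300 = 266, giving log₂ n ≤ 2.9556 and n ≤ 7.757. The largest whole number is 7.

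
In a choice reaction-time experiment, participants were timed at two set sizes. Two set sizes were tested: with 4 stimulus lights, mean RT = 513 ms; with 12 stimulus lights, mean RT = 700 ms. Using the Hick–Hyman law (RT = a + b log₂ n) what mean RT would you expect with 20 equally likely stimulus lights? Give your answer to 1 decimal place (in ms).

787.0 ms

Fit slope and intercept:
  b = (700 − 513) / (log₂ 12 − log₂ 4) = 187 / (3.5850 − 2) = 117.984 ms/bit
  a = 513 − 117.984 × 2 = 277.032 ms
Then RT(20) = 277.032 + 117.984 × log₂ 20 = 277.032 + 117.984 × 4.3219 ≈ 786.950 ms.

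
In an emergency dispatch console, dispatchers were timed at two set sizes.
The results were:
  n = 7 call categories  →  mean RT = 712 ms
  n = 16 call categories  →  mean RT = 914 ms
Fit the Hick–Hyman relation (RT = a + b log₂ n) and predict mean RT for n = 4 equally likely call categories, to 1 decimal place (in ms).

RT is linear in log₂ n, so two points fix the line:
  b = (914 − 712) / (log₂ 16 − log₂ 7) = 202 / (4 − 2.8074) = 169.371 ms/bit
  a = 712 − 169.371 × 2.8074 = 236.514 ms
Then RT(4) = 236.514 + 169.371 × log₂ 4 = 236.514 + 169.371 × 2 ≈ 575.257 ms.

575.3 ms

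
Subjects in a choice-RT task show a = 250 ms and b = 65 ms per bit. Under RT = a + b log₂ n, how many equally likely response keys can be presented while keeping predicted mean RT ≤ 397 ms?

4

Set 250 + 65·log₂ n ≤ 397 → log₂ n ≤ (397 − 250)/65 = 2.2615.
So n ≤ 2^2.2615 = 4.795; the largest integer n is 4.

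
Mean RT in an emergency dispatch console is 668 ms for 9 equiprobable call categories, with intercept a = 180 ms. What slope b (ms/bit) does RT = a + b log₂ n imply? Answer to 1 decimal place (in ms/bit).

153.9 ms/bit

b = (668 − 180) / log₂(9) = 488 / 3.1699 = 153.947 ms/bit.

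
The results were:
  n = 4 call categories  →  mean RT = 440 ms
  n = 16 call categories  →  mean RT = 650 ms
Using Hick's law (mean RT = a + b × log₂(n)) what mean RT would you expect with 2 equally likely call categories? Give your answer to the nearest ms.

335 ms

With log₂ n on the abscissa the relation is linear; from the two conditions:
  b = (650 − 440) / (log₂ 16 − log₂ 4) = 210 / (4 − 2) = 105 ms/bit
  a = 440 − 105 × 2 = 230 ms
Then RT(2) = 230 + 105 × log₂ 2 = 230 + 105 × 1 ≈ 335.000 ms.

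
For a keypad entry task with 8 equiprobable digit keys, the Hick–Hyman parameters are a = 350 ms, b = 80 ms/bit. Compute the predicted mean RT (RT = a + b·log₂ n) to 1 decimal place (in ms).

590.0 ms

log₂(8) = 3 bits, so RT = 350 + 80 × 3 ≈ 590.000 ms.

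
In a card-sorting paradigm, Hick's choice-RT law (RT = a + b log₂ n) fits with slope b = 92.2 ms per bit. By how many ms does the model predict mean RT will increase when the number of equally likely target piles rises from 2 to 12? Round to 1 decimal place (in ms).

238.3 ms

Only the slope matters, since a is common to both: ΔRT = b·log₂(n₂/n₁).
log₂(12) − log₂(2) = 3.5850 − 1 = 2.5850.
ΔRT = 92.2 × 2.5850 = 238.334 ms.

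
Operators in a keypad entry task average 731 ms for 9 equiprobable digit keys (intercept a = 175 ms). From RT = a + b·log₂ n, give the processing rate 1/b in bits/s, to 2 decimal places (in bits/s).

5.70 bits/s

b = (731 − 175)/log₂ 9 = 556/3.1699 = 175.398 ms per bit = 0.17540 s/bit; the reciprocal is 5.701 bits/s.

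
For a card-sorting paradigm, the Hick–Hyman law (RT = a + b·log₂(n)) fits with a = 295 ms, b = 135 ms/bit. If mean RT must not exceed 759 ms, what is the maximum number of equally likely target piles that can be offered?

10

Information budget: (759 − 295)/135 = 3.4370 bits, so n ≤ 2^3.4370 = 10.831 → at most 10.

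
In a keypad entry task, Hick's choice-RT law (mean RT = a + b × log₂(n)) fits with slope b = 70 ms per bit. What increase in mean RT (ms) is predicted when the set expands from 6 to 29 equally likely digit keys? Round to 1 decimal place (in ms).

159.1 ms

ΔRT = (a + b log₂ n₂) − (a + b log₂ n₁) = b·(log₂ n₂ − log₂ n₁).
log₂(29) − log₂(6) = 4.8580 − 2.5850 = 2.2730.
ΔRT = 70 × 2.2730 = 159.111 ms.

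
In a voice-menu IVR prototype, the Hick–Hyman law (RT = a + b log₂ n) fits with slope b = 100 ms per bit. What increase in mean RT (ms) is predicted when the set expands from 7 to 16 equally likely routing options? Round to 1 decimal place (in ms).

119.3 ms

ΔRT = (a + b log₂ n₂) − (a + b log₂ n₁) = b·(log₂ n₂ − log₂ n₁).
log₂(16) − log₂(7) = 4 − 2.8074 = 1.1926.
ΔRT = 100 × 1.1926 = 119.265 ms.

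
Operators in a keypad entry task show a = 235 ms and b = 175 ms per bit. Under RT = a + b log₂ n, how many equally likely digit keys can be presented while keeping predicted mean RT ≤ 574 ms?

Set 235 + 175·log₂ n ≤ 574 → log₂ n ≤ (574 − 235)/175 = 1.9371.
So n ≤ 2^1.9371 = 3.829; the largest integer n is 3.

3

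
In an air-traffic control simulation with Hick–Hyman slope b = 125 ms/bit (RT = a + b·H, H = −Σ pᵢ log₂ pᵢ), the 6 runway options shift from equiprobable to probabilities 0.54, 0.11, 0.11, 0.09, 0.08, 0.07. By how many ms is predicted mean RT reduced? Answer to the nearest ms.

The RT saving is b·ΔH. Equiprobable H₀ = log₂(6) = 2.5850 bits; with the given probabilities H = 2.0533 bits.
b·(H₀ − H) = 125 × (2.5850 − 2.0533) = 66.45 ms.

66 ms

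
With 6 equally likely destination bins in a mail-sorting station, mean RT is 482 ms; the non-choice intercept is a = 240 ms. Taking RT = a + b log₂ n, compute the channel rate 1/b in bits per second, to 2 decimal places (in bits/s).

Choice component = 482 − 240 = 242 ms over log₂(6) = 2.5850 bits.
b = 242 / 2.5850 = 93.618 ms/bit, so 1/b = 10.682 bits/s.

10.68 bits/s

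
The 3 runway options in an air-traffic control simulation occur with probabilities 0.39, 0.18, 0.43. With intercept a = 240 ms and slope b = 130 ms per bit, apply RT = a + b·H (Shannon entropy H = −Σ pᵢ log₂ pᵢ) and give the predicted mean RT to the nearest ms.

H = 0.39·log₂(1/0.39) + 0.18·log₂(1/0.18) + 0.43·log₂(1/0.43) = 1.4987 bits.
RT = 240 + 130 × 1.4987 = 434.83 ms.

435 ms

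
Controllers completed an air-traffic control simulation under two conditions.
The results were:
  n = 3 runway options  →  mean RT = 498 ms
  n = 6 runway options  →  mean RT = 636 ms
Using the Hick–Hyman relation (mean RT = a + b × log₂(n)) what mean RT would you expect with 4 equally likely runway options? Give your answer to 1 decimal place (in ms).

With log₂ n on the abscissa the relation is linear; from the two conditions:
  b = (636 − 498) / (log₂ 6 − log₂ 3) = 138 / (2.5850 − 1.5850) = 138.000 ms/bit
  a = 498 − 138.000 × 1.5850 = 279.275 ms
Then RT(4) = 279.275 + 138.000 × log₂ 4 = 279.275 + 138.000 × 2 ≈ 555.275 ms.

555.3 ms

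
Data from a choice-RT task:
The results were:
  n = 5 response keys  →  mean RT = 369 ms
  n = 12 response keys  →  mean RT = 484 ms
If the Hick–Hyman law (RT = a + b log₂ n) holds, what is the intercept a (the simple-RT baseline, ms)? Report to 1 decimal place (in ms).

157.6 ms

The slope on a log₂ axis is (484 − 369) / (3.5850 − 2.3219) = 91.051 ms/bit.
a = RT₁ − b·log₂ n₁ = 369 − 91.051 × 2.3219 = 157.587 ms.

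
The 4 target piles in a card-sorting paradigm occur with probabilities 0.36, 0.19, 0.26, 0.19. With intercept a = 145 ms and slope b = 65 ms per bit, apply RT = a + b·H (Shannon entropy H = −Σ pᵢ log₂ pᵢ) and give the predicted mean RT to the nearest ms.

H = 0.36·log₂(1/0.36) + 0.19·log₂(1/0.19) + 0.26·log₂(1/0.26) + 0.19·log₂(1/0.19) = 1.9464 bits.
RT = 145 + 65 × 1.9464 = 271.51 ms.

272 ms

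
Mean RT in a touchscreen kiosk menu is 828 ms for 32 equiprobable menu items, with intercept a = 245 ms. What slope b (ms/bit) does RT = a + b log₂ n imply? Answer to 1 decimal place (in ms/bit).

116.6 ms/bit

log₂(32) = 5 bits.
b = (RT − a)/log₂ n = (828 − 245) / 5 = 116.600 ms/bit.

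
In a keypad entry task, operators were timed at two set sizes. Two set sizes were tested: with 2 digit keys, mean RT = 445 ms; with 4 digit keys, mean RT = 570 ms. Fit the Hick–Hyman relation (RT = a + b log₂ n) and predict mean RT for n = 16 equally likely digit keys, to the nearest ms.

RT is linear in log₂ n, so two points fix the line:
  b = (570 − 445) / (log₂ 4 − log₂ 2) = 125 / (2 − 1) = 125 ms/bit
  a = 445 − 125 × 1 = 320 ms
Then RT(16) = 320 + 125 × log₂ 16 = 320 + 125 × 4 ≈ 820.000 ms.

820 ms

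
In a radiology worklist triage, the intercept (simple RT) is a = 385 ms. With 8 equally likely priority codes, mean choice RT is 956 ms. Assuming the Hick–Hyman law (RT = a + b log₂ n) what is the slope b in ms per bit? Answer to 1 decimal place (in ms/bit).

190.3 ms/bit

b = (956 − 385) / log₂(8) = 571 / 3 = 190.333 ms/bit.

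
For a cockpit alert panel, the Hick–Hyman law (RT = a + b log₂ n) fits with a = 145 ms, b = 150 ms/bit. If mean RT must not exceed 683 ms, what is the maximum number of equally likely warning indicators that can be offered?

150·log₂ n ≤ 683 − 145 = 538, giving log₂ n ≤ 3.5867 and n ≤ 12.014. The largest whole number is 12.

12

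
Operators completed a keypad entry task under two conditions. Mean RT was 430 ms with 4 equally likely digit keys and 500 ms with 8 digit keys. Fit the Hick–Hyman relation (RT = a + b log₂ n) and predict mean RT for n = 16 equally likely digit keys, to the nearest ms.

Solve the two-equation system in a and b:
  b = (500 − 430) / (log₂ 8 − log₂ 4) = 70 / (3 − 2) = 70 ms/bit
  a = 430 − 70 × 2 = 290 ms
Then RT(16) = 290 + 70 × log₂ 16 = 290 + 70 × 4 ≈ 570.000 ms.

570 ms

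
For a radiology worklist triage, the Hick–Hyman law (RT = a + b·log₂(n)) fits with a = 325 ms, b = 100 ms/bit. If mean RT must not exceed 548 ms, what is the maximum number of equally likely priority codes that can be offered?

Set 325 + 100·log₂ n ≤ 548 → log₂ n ≤ (548 − 325)/100 = 2.2300.
So n ≤ 2^2.2300 = 4.691; the largest integer n is 4.

4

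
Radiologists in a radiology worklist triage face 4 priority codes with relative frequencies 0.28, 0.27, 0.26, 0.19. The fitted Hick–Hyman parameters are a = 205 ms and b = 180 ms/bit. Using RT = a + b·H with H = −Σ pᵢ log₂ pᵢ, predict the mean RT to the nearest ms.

562 ms

H = 0.28·log₂(1/0.28) + 0.27·log₂(1/0.27) + 0.26·log₂(1/0.26) + 0.19·log₂(1/0.19) = 1.9848 bits.
RT = 205 + 180 × 1.9848 = 562.26 ms.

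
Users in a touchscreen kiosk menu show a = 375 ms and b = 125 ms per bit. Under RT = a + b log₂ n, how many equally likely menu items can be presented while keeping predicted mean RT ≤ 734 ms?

Set 375 + 125·log₂ n ≤ 734 → log₂ n ≤ (734 − 375)/125 = 2.8720.
So n ≤ 2^2.8720 = 7.321; the largest integer n is 7.

7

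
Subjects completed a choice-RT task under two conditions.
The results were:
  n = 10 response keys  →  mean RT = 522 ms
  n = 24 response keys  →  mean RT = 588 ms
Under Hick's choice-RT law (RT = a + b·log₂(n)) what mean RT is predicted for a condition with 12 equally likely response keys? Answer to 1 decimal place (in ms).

535.7 ms

Solve the two-equation system in a and b:
  b = (588 − 522) / (log₂ 24 − log₂ 10) = 66 / (4.5850 − 3.3219) = 52.255 ms/bit
  a = 522 − 52.255 × 3.3219 = 348.412 ms
Then RT(12) = 348.412 + 52.255 × log₂ 12 = 348.412 + 52.255 × 3.5850 ≈ 535.745 ms.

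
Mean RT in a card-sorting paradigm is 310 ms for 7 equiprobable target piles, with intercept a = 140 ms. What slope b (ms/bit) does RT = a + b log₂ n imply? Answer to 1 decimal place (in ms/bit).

60.6 ms/bit

7 alternatives carry log₂ 7 = 2.8074 bits; the choice cost is 310 − 140 = 170 ms, so b = 170/2.8074 = 60.555 ms/bit.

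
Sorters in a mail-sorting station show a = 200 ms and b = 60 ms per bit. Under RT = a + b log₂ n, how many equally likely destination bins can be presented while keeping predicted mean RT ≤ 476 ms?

Set 200 + 60·log₂ n ≤ 476 → log₂ n ≤ (476 − 200)/60 = 4.6000.
So n ≤ 2^4.6000 = 24.251; the largest integer n is 24.

24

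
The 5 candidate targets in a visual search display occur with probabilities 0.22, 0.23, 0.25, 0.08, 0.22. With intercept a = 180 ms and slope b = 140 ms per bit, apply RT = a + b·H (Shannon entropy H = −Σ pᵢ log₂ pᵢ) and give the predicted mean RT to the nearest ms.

H = 0.22·log₂(1/0.22) + 0.23·log₂(1/0.23) + 0.25·log₂(1/0.25) + 0.08·log₂(1/0.08) + 0.22·log₂(1/0.22) = 2.2403 bits.
RT = 180 + 140 × 2.2403 = 493.65 ms.

494 ms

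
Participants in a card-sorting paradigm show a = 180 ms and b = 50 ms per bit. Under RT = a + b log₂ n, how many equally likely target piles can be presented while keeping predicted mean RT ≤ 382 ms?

Information budget: (382 − 180)/50 = 4.0400 bits, so n ≤ 2^4.0400 = 16.450 → at most 16.

16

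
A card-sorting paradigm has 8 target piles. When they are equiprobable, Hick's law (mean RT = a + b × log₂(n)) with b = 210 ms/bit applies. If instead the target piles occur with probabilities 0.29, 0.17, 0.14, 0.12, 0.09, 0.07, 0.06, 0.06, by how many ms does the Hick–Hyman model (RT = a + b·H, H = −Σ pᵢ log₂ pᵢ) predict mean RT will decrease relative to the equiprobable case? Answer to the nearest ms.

The RT saving is b·ΔH. Equiprobable H₀ = log₂(8) = 3.0000 bits; with the given probabilities H = 2.7849 bits.
b·(H₀ − H) = 210 × (3.0000 − 2.7849) = 45.16 ms.

45 ms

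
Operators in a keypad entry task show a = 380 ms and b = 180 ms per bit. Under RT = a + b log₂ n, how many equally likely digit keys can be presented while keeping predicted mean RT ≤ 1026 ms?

Set 380 + 180·log₂ n ≤ 1026 → log₂ n ≤ (1026 − 380)/180 = 3.5889.
So n ≤ 2^3.5889 = 12.033; the largest integer n is 12.

12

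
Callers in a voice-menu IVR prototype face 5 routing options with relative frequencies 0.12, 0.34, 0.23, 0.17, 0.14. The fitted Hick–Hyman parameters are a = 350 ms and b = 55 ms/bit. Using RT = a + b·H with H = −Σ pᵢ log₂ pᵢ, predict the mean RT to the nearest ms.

472 ms

Entropy contributions −pᵢ log₂ pᵢ: 0.3671, 0.5292, 0.4877, 0.4346, 0.3971; sum H = 2.2156 bits.
RT = a + bH = 350 + 55·2.2156 = 471.86 ms.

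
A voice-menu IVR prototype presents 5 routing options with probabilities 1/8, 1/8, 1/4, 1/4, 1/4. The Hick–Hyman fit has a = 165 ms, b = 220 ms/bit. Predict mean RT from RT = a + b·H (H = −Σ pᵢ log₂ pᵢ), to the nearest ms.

660 ms

Each term −pᵢ log₂ pᵢ: 0.125·3 + 0.125·3 + 0.25·2 + 0.25·2 + 0.25·2; summed, H = 2.250 bits.
Mean RT = a + bH = 165 + 220·2.250 = 660.00 ms.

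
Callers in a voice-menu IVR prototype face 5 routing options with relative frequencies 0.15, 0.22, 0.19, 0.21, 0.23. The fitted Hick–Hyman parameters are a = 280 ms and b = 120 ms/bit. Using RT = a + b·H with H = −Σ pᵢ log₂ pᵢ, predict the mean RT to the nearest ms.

557 ms

H = 0.15·log₂(1/0.15) + 0.22·log₂(1/0.22) + 0.19·log₂(1/0.19) + 0.21·log₂(1/0.21) + 0.23·log₂(1/0.23) = 2.3068 bits.
RT = 280 + 120 × 2.3068 = 556.82 ms.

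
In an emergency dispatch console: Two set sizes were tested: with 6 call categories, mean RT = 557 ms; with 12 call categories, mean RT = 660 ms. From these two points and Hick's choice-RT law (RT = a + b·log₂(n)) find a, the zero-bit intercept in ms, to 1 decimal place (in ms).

The slope on a log₂ axis is (660 − 557) / (3.5850 − 2.5850) = 103.000 ms/bit.
a = RT₁ − b·log₂ n₁ = 557 − 103.000 × 2.5850 = 290.749 ms.

290.7 ms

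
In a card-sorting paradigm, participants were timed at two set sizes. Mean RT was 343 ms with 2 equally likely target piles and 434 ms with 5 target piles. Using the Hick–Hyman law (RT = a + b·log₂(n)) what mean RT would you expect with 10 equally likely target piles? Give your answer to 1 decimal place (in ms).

502.8 ms

Fit slope and intercept:
  b = (434 − 343) / (log₂ 5 − log₂ 2) = 91 / (2.3219 − 1) = 68.839 ms/bit
  a = 343 − 68.839 × 1 = 274.161 ms
Then RT(10) = 274.161 + 68.839 × log₂ 10 = 274.161 + 68.839 × 3.3219 ≈ 502.839 ms.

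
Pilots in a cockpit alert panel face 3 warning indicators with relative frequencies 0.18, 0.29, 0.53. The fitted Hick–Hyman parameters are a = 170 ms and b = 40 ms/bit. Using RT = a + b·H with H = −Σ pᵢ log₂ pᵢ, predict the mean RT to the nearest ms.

Entropy contributions −pᵢ log₂ pᵢ: 0.4453, 0.5179, 0.4854; sum H = 1.4487 bits.
RT = a + bH = 170 + 40·1.4487 = 227.95 ms.

228 ms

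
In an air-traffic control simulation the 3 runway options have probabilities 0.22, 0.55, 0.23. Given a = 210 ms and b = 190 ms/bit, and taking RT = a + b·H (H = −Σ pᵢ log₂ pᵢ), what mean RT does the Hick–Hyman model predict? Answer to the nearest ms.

484 ms

H = 0.22·log₂(1/0.22) + 0.55·log₂(1/0.55) + 0.23·log₂(1/0.23) = 1.4426 bits.
RT = 210 + 190 × 1.4426 = 484.10 ms.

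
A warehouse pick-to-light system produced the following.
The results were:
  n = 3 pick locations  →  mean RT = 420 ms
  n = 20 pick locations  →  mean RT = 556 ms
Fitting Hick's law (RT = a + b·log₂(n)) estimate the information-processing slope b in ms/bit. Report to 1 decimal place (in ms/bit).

The slope on a log₂ axis is (556 − 420) / (4.3219 − 1.5850) = 49.690 ms/bit.

49.7 ms/bit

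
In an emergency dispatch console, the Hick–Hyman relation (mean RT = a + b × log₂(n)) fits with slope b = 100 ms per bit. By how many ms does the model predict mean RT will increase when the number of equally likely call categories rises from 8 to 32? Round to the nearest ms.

200 ms

The intercept a cancels: ΔRT = b·(log₂ n₂ − log₂ n₁) = b·log₂(n₂/n₁).
log₂(32) − log₂(8) = log₂(32/8) = log₂(4) = 2.
ΔRT = 100 × 2.0000 = 200.000 ms.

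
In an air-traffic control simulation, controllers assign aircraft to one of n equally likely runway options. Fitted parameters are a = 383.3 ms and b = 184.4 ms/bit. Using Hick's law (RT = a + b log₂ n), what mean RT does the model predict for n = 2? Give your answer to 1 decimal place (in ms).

567.7 ms

log₂(2) = 1 bits, so RT = 383.3 + 184.4 × 1 ≈ 567.700 ms.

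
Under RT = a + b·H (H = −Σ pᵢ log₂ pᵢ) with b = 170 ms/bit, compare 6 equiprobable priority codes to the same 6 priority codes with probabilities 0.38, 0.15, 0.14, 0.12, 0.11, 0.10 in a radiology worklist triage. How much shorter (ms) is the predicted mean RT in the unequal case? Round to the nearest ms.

34 ms

Equiprobable entropy H₀ = log₂ 6 = 2.5850 bits.
Skewed entropy H = −Σ pᵢ log₂ pᵢ = 2.3877 bits.
ΔRT = b·(H₀ − H) = 170 × 0.1973 = 33.54 ms.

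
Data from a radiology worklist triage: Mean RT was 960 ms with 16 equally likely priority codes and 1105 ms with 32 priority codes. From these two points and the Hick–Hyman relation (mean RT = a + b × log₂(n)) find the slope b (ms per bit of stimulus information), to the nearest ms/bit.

145 ms/bit

The slope on a log₂ axis is (1105 − 960) / (5 − 4) = 145 ms/bit.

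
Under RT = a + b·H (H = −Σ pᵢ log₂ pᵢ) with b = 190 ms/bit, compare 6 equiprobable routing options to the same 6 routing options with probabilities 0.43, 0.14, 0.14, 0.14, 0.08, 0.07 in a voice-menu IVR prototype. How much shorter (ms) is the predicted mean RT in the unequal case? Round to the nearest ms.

59 ms

Equiprobable entropy H₀ = log₂ 6 = 2.5850 bits.
Skewed entropy H = −Σ pᵢ log₂ pᵢ = 2.2750 bits.
ΔRT = b·(H₀ − H) = 190 × 0.3100 = 58.90 ms.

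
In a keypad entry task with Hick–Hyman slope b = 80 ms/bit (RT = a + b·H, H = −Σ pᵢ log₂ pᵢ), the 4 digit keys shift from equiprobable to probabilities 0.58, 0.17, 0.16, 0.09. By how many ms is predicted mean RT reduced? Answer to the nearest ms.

30 ms

Equiprobable entropy H₀ = log₂ 4 = 2.0000 bits.
Skewed entropy H = −Σ pᵢ log₂ pᵢ = 1.6261 bits.
ΔRT = b·(H₀ − H) = 80 × 0.3739 = 29.91 ms.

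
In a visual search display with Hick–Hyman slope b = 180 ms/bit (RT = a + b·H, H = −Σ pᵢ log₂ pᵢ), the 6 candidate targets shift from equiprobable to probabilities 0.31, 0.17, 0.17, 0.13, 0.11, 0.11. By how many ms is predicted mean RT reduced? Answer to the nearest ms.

Equiprobable entropy H₀ = log₂ 6 = 2.5850 bits.
Skewed entropy H = −Σ pᵢ log₂ pᵢ = 2.4762 bits.
ΔRT = b·(H₀ − H) = 180 × 0.1088 = 19.58 ms.

20 ms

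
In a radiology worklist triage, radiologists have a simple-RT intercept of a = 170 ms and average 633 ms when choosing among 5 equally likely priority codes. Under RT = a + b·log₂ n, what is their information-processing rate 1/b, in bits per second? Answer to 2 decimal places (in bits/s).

b = (633 − 170)/log₂ 5 = 463/2.3219 = 199.403 ms per bit = 0.19940 s/bit; the reciprocal is 5.015 bits/s.

5.01 bits/s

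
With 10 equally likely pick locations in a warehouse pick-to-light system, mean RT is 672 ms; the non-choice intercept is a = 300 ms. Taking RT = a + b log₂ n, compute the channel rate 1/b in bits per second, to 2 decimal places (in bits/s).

8.93 bits/s

b = (672 − 300)/log₂ 10 = 372/3.3219 = 111.983 ms per bit = 0.11198 s/bit; the reciprocal is 8.930 bits/s.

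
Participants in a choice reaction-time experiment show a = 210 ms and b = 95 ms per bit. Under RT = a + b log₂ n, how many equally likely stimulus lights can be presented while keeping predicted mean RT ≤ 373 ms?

95·log₂ n ≤ 373 − 210 = 163, giving log₂ n ≤ 1.7158 and n ≤ 3.285. The largest whole number is 3.

3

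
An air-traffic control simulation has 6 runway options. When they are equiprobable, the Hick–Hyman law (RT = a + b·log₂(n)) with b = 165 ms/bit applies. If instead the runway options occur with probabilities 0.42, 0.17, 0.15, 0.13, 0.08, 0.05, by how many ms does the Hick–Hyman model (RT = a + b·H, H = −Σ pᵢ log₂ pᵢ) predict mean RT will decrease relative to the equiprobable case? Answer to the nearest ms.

53 ms

Equiprobable entropy H₀ = log₂ 6 = 2.5850 bits.
Skewed entropy H = −Σ pᵢ log₂ pᵢ = 2.2610 bits.
ΔRT = b·(H₀ − H) = 165 × 0.3239 = 53.45 ms.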